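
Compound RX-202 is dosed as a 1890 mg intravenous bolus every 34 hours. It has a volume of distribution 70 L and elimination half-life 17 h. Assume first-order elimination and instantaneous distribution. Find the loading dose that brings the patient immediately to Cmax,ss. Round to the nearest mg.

f = (1/2)^(34/17) ≈ 0.250000; accumulation ratio R = 1/(1−f) ≈ 1.33333.
Loading dose to hit Cmax,ss on first dose: D_load = D_maint·R ≈ 1890 × 1.33333 ≈ 2519.99 mg.

2520 mg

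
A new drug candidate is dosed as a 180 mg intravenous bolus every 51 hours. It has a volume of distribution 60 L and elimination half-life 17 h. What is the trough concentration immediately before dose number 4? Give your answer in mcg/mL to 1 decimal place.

0.4 mcg/mL

f = (1/2)^(τ/t½) = (1/2)^(51/17) ≈ 0.1250.
C₀ = D/Vd = 180/60 ≈ 3.000 mcg/mL.
Before the 4th dose, 3 doses have been given. Superposition: Cmin = C₀·(f + f² + … + f^3).
≈ 3.000 × (0.1250 + 0.0156 + 0.0020) ≈ 3.000 × 0.1426 ≈ 0.428 mcg/mL.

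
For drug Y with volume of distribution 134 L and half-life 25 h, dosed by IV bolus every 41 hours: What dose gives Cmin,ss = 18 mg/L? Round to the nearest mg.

5105 mg

τ/t½ = 41/25 ≈ 1.64, so f = (1/2)^(41/25) ≈ 0.320856.
Cmin,ss = (D/Vd)·f/(1−f), so D = Cmin,ss·Vd·(1−f)/f.
D = 18 × 134 × (1−f)/f ≈ 18 × 134 × 2.11666 ≈ 5105.38 mg.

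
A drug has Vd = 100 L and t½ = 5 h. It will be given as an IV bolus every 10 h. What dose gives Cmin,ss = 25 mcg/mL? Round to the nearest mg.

7500 mg

τ/t½ = 10/5 ≈ 2, so f = (1/2)^(10/5) ≈ 0.250000.
Cmin,ss = (D/Vd)·f/(1−f), so D = Cmin,ss·Vd·(1−f)/f.
D = 25 × 100 × (1−f)/f ≈ 25 × 100 × 3.00000 ≈ 7500.00 mg.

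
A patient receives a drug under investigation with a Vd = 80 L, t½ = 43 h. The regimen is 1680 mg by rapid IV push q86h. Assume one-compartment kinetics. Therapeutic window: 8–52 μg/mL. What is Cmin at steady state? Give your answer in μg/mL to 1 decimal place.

7.0 μg/mL

τ = 86 h = 2 half-lives, so f = (1/2)^2 = 0.25.
At steady state, R = 1/(1 − 0.25) = 4/3.
Single-dose peak C₀ = D/Vd = 1680/80 = 21 μg/mL.
Steady-state peak Cmax,ss = C₀·R = 21 × 4/3 ≈ 28.000 μg/mL.
Steady-state trough Cmin,ss = Cmax,ss·f ≈ 28.000 × 0.25 ≈ 7.000 μg/mL.
Trough 7.0 μg/mL vs MEC 8 μg/mL: subtherapeutic.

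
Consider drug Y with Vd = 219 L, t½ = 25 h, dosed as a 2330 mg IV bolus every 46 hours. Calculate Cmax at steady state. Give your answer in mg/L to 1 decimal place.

14.8 mg/L

Over one 46-h interval, 46/25 ≈ 1.84 half-lives elapse, leaving f ≈ 0.2793 of each dose.
Accumulation ratio R = 1/(1 − f) ≈ 1/0.7207 ≈ 1.3875.
Each bolus raises the concentration by D/Vd = 2330/219 ≈ 10.639 mg/L.
Steady-state peak Cmax,ss = C₀·R ≈ 10.639 × 1.3875 ≈ 14.762 mg/L.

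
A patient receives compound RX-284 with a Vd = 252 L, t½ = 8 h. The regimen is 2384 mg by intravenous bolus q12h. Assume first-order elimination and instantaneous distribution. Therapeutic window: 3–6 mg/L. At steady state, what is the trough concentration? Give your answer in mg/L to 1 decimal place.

5.2 mg/L

k = ln2/t½ = ln2/8 ≈ 0.086643 h⁻¹; fraction remaining f = e^(−kτ) = e^(−0.086643×12) ≈ 0.3536.
At steady state, accumulation factor R = 1/(1 − e^(−kτ)) ≈ 1.5470.
Single-dose peak C₀ = D/Vd = 2384/252 ≈ 9.460 mg/L.
Cmax,ss = C₀/(1 − f) ≈ 9.460/0.6464 ≈ 14.635 mg/L.
Steady-state trough Cmin,ss = Cmax,ss·f ≈ 14.635 × 0.3536 ≈ 5.175 mg/L.
Trough 5.2 mg/L vs MEC 3 mg/L: adequate.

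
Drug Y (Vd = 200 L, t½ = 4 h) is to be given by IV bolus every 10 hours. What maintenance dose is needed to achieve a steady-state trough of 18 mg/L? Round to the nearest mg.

τ/t½ = 10/4 ≈ 2.5, so f = (1/2)^(10/4) ≈ 0.176777.
Cmin,ss = (D/Vd)·f/(1−f), so D = Cmin,ss·Vd·(1−f)/f.
D = 18 × 200 × (1−f)/f ≈ 18 × 200 × 4.65684 ≈ 16764.62 mg.

16765 mg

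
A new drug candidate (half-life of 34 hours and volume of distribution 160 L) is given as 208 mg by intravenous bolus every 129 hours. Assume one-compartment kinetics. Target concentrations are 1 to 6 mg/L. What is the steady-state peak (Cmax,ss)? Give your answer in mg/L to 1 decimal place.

1.4 mg/L

k = ln2/t½ = ln2/34 ≈ 0.020387 h⁻¹; fraction remaining f = e^(−kτ) = e^(−0.020387×129) ≈ 0.0721.
At steady state, accumulation factor R = 1/(1 − e^(−kτ)) ≈ 1.0777.
Single-dose peak C₀ = D/Vd = 208/160 ≈ 1.300 mg/L.
Cmax,ss = C₀/(1 − f) ≈ 1.300/0.9279 ≈ 1.401 mg/L.
Peak 1.4 mg/L vs MTC 6 mg/L: below toxic threshold.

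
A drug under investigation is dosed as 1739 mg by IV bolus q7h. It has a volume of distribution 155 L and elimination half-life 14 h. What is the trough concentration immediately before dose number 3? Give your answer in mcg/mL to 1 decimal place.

13.5 mcg/mL

f = (1/2)^(τ/t½) = (1/2)^(7/14) ≈ 0.7071.
C₀ = D/Vd = 1739/155 ≈ 11.219 mcg/mL.
Before the 3rd dose, 2 doses have been given. Superposition: Cmin = C₀·(f + f²).
≈ 11.219 × (0.7071 + 0.5000) ≈ 11.219 × 1.2071 ≈ 13.542 mcg/mL.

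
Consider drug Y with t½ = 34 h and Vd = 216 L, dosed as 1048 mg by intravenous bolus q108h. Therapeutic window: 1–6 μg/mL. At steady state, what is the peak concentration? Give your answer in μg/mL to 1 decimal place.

5.5 μg/mL

Over one 108-h interval, 108/34 ≈ 3.1765 half-lives elapse, leaving f ≈ 0.1106 of each dose.
At steady state, accumulation factor R = 1/(1 − e^(−kτ)) ≈ 1.1244.
Single-dose peak C₀ = D/Vd = 1048/216 ≈ 4.852 μg/mL.
Steady-state peak Cmax,ss = C₀·R ≈ 4.852 × 1.1244 ≈ 5.456 μg/mL.
Peak 5.5 μg/mL vs MTC 6 μg/mL: below toxic threshold.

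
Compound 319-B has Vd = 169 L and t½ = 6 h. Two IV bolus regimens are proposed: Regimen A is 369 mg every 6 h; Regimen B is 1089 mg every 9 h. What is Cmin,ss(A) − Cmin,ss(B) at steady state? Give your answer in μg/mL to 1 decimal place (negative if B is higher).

Regimen A: f = (1/2)^(6/6) ≈ 0.5000; Cmin,ss = (369/169)·f/(1−f) ≈ 2.183 μg/mL.
Regimen B: f = (1/2)^(9/6) ≈ 0.3536; Cmin,ss = (1089/169)·f/(1−f) ≈ 3.525 μg/mL.
Difference ≈ 2.183 − 3.525 ≈ -1.342 μg/mL.

-1.3 μg/mL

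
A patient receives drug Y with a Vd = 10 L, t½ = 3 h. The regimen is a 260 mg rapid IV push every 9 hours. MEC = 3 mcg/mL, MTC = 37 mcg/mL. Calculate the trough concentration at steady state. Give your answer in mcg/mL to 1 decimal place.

3.7 mcg/mL

The dosing interval is 3 half-lives, so f = 2^(−3) = 0.125.
Accumulation ratio R = 1/(1 − f) = 1/0.875 = 8/7.
Single-dose peak C₀ = D/Vd = 260/10 = 26 mcg/mL.
Steady-state peak Cmax,ss = C₀·R = 26 × 8/7 ≈ 29.714 mcg/mL.
Steady-state trough Cmin,ss = Cmax,ss·f ≈ 29.714 × 0.125 ≈ 3.714 mcg/mL.
Trough 3.7 mcg/mL vs MEC 3 mcg/mL: adequate.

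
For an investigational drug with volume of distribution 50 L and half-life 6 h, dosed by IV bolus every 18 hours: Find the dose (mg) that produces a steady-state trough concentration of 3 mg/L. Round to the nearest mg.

τ/t½ = 18/6 ≈ 3, so f = (1/2)^(18/6) ≈ 0.125000.
Cmin,ss = (D/Vd)·f/(1−f), so D = Cmin,ss·Vd·(1−f)/f.
D = 3 × 50 × (1−f)/f ≈ 3 × 50 × 7.00000 ≈ 1050.00 mg.

1050 mg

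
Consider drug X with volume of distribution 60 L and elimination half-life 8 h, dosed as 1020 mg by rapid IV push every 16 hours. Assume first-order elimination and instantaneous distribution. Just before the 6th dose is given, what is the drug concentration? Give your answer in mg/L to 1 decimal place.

5.7 mg/L

f = (1/2)^(τ/t½) = (1/2)^(16/8) ≈ 0.2500.
C₀ = D/Vd = 1020/60 ≈ 17.000 mg/L.
Before the 6th dose, 5 doses have been given. Superposition: Cmin = C₀·(f + f² + … + f^5).
≈ 17.000 × (0.2500 + 0.0625 + 0.0156 + 0.0039 + 0.0010) ≈ 17.000 × 0.3330 ≈ 5.661 mg/L.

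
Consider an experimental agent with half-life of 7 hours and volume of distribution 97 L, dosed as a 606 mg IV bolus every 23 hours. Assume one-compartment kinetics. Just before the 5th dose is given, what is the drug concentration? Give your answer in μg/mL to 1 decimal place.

0.7 μg/mL

f = (1/2)^(τ/t½) = (1/2)^(23/7) ≈ 0.1025.
C₀ = D/Vd = 606/97 ≈ 6.247 μg/mL.
Before the 5th dose, 4 doses have been given. Superposition: Cmin = C₀·(f + f² + … + f^4).
≈ 6.247 × (0.1025 + 0.0105 + 0.0011 + 0.0001) ≈ 6.247 × 0.1142 ≈ 0.713 μg/mL.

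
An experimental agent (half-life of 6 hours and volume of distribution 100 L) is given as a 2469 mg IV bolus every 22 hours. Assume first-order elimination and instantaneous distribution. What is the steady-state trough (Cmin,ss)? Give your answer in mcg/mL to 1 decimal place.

2.1 mcg/mL

k = ln2/t½ = ln2/6 ≈ 0.115525 h⁻¹; fraction remaining f = e^(−kτ) = e^(−0.115525×22) ≈ 0.0787.
Single-dose peak C₀ = D/Vd = 2469/100 ≈ 24.690 mcg/mL.
Steady-state trough Cmin,ss = C₀·f/(1−f) ≈ 24.690 × 0.0787/0.9213 ≈ 2.109 mcg/mL.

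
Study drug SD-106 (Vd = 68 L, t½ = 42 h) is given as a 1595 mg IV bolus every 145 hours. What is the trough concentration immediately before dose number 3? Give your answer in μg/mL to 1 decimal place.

f = (1/2)^(τ/t½) = (1/2)^(145/42) ≈ 0.0914.
C₀ = D/Vd = 1595/68 ≈ 23.456 μg/mL.
Before the 3rd dose, 2 doses have been given. Superposition: Cmin = C₀·(f + f²).
≈ 23.456 × (0.0914 + 0.0084) ≈ 23.456 × 0.0998 ≈ 2.341 μg/mL.

2.3 μg/mL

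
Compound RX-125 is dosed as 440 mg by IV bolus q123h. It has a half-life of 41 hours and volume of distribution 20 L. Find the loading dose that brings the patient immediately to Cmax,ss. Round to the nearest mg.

f = (1/2)^(123/41) ≈ 0.125000; accumulation ratio R = 1/(1−f) ≈ 1.14286.
Loading dose to hit Cmax,ss on first dose: D_load = D_maint·R ≈ 440 × 1.14286 ≈ 502.86 mg.

503 mg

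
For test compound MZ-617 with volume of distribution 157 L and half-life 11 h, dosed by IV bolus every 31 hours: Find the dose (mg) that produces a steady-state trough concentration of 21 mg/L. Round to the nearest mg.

19956 mg

τ/t½ = 31/11 ≈ 2.8182, so f = (1/2)^(31/11) ≈ 0.141789.
Cmin,ss = (D/Vd)·f/(1−f), so D = Cmin,ss·Vd·(1−f)/f.
D = 21 × 157 × (1−f)/f ≈ 21 × 157 × 6.05273 ≈ 19955.85 mg.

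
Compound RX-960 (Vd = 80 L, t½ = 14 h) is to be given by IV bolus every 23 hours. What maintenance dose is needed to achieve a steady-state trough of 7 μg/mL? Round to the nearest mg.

1189 mg

τ/t½ = 23/14 ≈ 1.6429, so f = (1/2)^(23/14) ≈ 0.320222.
Cmin,ss = (D/Vd)·f/(1−f), so D = Cmin,ss·Vd·(1−f)/f.
D = 7 × 80 × (1−f)/f ≈ 7 × 80 × 2.12283 ≈ 1188.78 mg.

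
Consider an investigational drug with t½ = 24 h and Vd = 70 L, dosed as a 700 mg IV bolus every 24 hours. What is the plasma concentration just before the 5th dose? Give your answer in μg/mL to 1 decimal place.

9.4 μg/mL

f = (1/2)^(τ/t½) = (1/2)^(24/24) ≈ 0.5000.
C₀ = D/Vd = 700/70 ≈ 10.000 μg/mL.
Before the 5th dose, 4 doses have been given. Superposition: Cmin = C₀·(f + f² + … + f^4).
≈ 10.000 × (0.5000 + 0.2500 + 0.1250 + 0.0625) ≈ 10.000 × 0.9375 ≈ 9.375 μg/mL.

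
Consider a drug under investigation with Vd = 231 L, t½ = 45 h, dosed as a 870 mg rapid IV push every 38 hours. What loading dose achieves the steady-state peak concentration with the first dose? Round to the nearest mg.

1964 mg

f = (1/2)^(38/45) ≈ 0.556925; accumulation ratio R = 1/(1−f) ≈ 2.25695.
Loading dose to hit Cmax,ss on first dose: D_load = D_maint·R ≈ 870 × 2.25695 ≈ 1963.55 mg.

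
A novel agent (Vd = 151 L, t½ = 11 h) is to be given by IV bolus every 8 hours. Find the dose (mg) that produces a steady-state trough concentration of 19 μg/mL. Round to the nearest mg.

τ/t½ = 8/11 ≈ 0.72727, so f = (1/2)^(8/11) ≈ 0.604045.
Cmin,ss = (D/Vd)·f/(1−f), so D = Cmin,ss·Vd·(1−f)/f.
D = 19 × 151 × (1−f)/f ≈ 19 × 151 × 0.65551 ≈ 1880.66 mg.

1881 mg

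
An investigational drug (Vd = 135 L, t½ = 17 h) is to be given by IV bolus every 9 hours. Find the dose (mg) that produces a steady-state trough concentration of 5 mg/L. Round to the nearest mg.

τ/t½ = 9/17 ≈ 0.52941, so f = (1/2)^(9/17) ≈ 0.692837.
Cmin,ss = (D/Vd)·f/(1−f), so D = Cmin,ss·Vd·(1−f)/f.
D = 5 × 135 × (1−f)/f ≈ 5 × 135 × 0.44334 ≈ 299.25 mg.

299 mg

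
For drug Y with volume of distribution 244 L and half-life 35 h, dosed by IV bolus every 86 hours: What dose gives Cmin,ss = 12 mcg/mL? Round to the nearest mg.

τ/t½ = 86/35 ≈ 2.4571, so f = (1/2)^(86/35) ≈ 0.182107.
Cmin,ss = (D/Vd)·f/(1−f), so D = Cmin,ss·Vd·(1−f)/f.
D = 12 × 244 × (1−f)/f ≈ 12 × 244 × 4.49128 ≈ 13150.47 mg.

13150 mg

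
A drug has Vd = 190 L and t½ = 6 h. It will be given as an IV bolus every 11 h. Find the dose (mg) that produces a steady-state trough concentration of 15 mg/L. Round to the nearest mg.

7306 mg

τ/t½ = 11/6 ≈ 1.8333, so f = (1/2)^(11/6) ≈ 0.280616.
Cmin,ss = (D/Vd)·f/(1−f), so D = Cmin,ss·Vd·(1−f)/f.
D = 15 × 190 × (1−f)/f ≈ 15 × 190 × 2.56359 ≈ 7306.23 mg.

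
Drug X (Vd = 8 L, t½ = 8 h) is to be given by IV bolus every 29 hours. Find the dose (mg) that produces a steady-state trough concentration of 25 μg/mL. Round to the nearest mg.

τ/t½ = 29/8 ≈ 3.625, so f = (1/2)^(29/8) ≈ 0.081052.
Cmin,ss = (D/Vd)·f/(1−f), so D = Cmin,ss·Vd·(1−f)/f.
D = 25 × 8 × (1−f)/f ≈ 25 × 8 × 11.33776 ≈ 2267.55 mg.

2268 mg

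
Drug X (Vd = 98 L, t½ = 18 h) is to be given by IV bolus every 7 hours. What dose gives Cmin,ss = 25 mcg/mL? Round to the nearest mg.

758 mg

τ/t½ = 7/18 ≈ 0.38889, so f = (1/2)^(7/18) ≈ 0.763718.
Cmin,ss = (D/Vd)·f/(1−f), so D = Cmin,ss·Vd·(1−f)/f.
D = 25 × 98 × (1−f)/f ≈ 25 × 98 × 0.30938 ≈ 757.98 mg.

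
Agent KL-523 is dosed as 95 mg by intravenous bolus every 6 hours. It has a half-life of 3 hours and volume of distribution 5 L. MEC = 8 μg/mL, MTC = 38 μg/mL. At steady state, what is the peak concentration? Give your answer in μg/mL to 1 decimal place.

25.3 μg/mL

The dosing interval is 2 half-lives, so f = 2^(−2) = 0.25.
At steady state, R = 1/(1 − 0.25) = 4/3.
Single-dose peak C₀ = D/Vd = 95/5 = 19 μg/mL.
Steady-state peak Cmax,ss = C₀·R = 19 × 4/3 ≈ 25.333 μg/mL.
Peak 25.3 μg/mL vs MTC 38 μg/mL: below toxic threshold.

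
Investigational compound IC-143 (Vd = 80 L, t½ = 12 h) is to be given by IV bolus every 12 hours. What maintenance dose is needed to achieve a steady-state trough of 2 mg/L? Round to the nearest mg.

τ/t½ = 12/12 ≈ 1, so f = (1/2)^(12/12) ≈ 0.500000.
Cmin,ss = (D/Vd)·f/(1−f), so D = Cmin,ss·Vd·(1−f)/f.
D = 2 × 80 × (1−f)/f ≈ 2 × 80 × 1.00000 ≈ 160.00 mg.

160 mg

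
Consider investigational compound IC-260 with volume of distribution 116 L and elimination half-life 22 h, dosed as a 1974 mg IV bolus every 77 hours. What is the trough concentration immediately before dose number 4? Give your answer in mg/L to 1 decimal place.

1.6 mg/L

f = (1/2)^(τ/t½) = (1/2)^(77/22) ≈ 0.0884.
C₀ = D/Vd = 1974/116 ≈ 17.017 mg/L.
Before the 4th dose, 3 doses have been given. Superposition: Cmin = C₀·(f + f² + … + f^3).
≈ 17.017 × (0.0884 + 0.0078 + 0.0007) ≈ 17.017 × 0.0969 ≈ 1.649 mg/L.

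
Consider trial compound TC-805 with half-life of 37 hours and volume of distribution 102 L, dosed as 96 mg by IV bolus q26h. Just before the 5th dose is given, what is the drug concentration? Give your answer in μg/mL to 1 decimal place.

f = (1/2)^(τ/t½) = (1/2)^(26/37) ≈ 0.6144.
C₀ = D/Vd = 96/102 ≈ 0.941 μg/mL.
Before the 5th dose, 4 doses have been given. Superposition: Cmin = C₀·(f + f² + … + f^4).
≈ 0.941 × (0.6144 + 0.3775 + 0.2319 + 0.1425) ≈ 0.941 × 1.3663 ≈ 1.286 μg/mL.

1.3 μg/mL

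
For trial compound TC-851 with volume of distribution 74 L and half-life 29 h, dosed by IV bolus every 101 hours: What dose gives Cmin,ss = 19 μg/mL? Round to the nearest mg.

τ/t½ = 101/29 ≈ 3.4828, so f = (1/2)^(101/29) ≈ 0.089451.
Cmin,ss = (D/Vd)·f/(1−f), so D = Cmin,ss·Vd·(1−f)/f.
D = 19 × 74 × (1−f)/f ≈ 19 × 74 × 10.17930 ≈ 14312.10 mg.

14312 mg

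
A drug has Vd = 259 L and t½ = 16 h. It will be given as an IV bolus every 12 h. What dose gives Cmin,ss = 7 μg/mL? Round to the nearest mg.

1236 mg

τ/t½ = 12/16 ≈ 0.75, so f = (1/2)^(12/16) ≈ 0.594604.
Cmin,ss = (D/Vd)·f/(1−f), so D = Cmin,ss·Vd·(1−f)/f.
D = 7 × 259 × (1−f)/f ≈ 7 × 259 × 0.68179 ≈ 1236.09 mg.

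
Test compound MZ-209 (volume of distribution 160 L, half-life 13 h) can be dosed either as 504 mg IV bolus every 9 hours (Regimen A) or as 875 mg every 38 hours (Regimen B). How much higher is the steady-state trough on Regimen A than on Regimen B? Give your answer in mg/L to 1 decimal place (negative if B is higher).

4.3 mg/L

Regimen A: f = (1/2)^(9/13) ≈ 0.6189; Cmin,ss = (504/160)·f/(1−f) ≈ 5.116 mg/L.
Regimen B: f = (1/2)^(38/13) ≈ 0.1318; Cmin,ss = (875/160)·f/(1−f) ≈ 0.830 mg/L.
Difference ≈ 5.116 − 0.830 ≈ 4.286 mg/L.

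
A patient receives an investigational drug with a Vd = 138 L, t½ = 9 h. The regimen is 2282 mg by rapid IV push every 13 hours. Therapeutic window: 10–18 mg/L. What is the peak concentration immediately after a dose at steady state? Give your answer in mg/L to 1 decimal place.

26.1 mg/L

k = ln2/t½ = ln2/9 ≈ 0.077016 h⁻¹; fraction remaining f = e^(−kτ) = e^(−0.077016×13) ≈ 0.3674.
Accumulation ratio R = 1/(1 − f) ≈ 1/0.6326 ≈ 1.5808.
Single-dose peak C₀ = D/Vd = 2282/138 ≈ 16.536 mg/L.
Steady-state peak Cmax,ss = C₀·R ≈ 16.536 × 1.5808 ≈ 26.140 mg/L.
Peak 26.1 mg/L vs MTC 18 mg/L: exceeds toxic threshold.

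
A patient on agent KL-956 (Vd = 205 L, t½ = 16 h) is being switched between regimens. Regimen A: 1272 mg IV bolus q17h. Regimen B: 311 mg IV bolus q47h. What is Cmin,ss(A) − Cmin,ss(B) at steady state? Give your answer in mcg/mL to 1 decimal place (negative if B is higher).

Regimen A: f = (1/2)^(17/16) ≈ 0.4788; Cmin,ss = (1272/205)·f/(1−f) ≈ 5.700 mcg/mL.
Regimen B: f = (1/2)^(47/16) ≈ 0.1305; Cmin,ss = (311/205)·f/(1−f) ≈ 0.228 mcg/mL.
Difference ≈ 5.700 − 0.228 ≈ 5.472 mcg/mL.

5.5 mcg/mL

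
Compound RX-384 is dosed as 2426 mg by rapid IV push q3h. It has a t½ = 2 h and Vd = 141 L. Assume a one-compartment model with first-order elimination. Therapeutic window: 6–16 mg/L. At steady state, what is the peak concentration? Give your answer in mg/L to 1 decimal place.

26.6 mg/L

k = ln2/t½ = ln2/2 ≈ 0.346574 h⁻¹; fraction remaining f = e^(−kτ) = e^(−0.346574×3) ≈ 0.3536.
At steady state, accumulation factor R = 1/(1 − e^(−kτ)) ≈ 1.5470.
Single-dose peak C₀ = D/Vd = 2426/141 ≈ 17.206 mg/L.
Steady-state peak Cmax,ss = C₀·R ≈ 17.206 × 1.5470 ≈ 26.618 mg/L.
Peak 26.6 mg/L vs MTC 16 mg/L: exceeds toxic threshold.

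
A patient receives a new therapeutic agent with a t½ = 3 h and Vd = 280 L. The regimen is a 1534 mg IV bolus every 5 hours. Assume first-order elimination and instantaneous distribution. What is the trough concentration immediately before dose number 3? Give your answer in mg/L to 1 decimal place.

f = (1/2)^(τ/t½) = (1/2)^(5/3) ≈ 0.3150.
C₀ = D/Vd = 1534/280 ≈ 5.479 mg/L.
Before the 3rd dose, 2 doses have been given. Superposition: Cmin = C₀·(f + f²).
≈ 5.479 × (0.3150 + 0.0992) ≈ 5.479 × 0.4142 ≈ 2.269 mg/L.

2.3 mg/L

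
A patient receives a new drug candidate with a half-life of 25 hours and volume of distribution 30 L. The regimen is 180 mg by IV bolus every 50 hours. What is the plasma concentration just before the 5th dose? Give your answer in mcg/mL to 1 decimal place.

f = (1/2)^(τ/t½) = (1/2)^(50/25) ≈ 0.2500.
C₀ = D/Vd = 180/30 ≈ 6.000 mcg/mL.
Before the 5th dose, 4 doses have been given. Superposition: Cmin = C₀·(f + f² + … + f^4).
≈ 6.000 × (0.2500 + 0.0625 + 0.0156 + 0.0039) ≈ 6.000 × 0.3320 ≈ 1.992 mcg/mL.

2.0 mcg/mL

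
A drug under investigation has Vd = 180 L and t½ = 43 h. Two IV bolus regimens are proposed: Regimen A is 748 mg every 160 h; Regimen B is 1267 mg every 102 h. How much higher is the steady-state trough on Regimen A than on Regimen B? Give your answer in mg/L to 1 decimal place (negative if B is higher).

-1.3 mg/L

Regimen A: f = (1/2)^(160/43) ≈ 0.0758; Cmin,ss = (748/180)·f/(1−f) ≈ 0.341 mg/L.
Regimen B: f = (1/2)^(102/43) ≈ 0.1932; Cmin,ss = (1267/180)·f/(1−f) ≈ 1.686 mg/L.
Difference ≈ 0.341 − 1.686 ≈ -1.345 mg/L.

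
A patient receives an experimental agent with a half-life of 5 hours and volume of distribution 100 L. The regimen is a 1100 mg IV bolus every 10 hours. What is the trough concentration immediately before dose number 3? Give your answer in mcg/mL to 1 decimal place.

3.4 mcg/mL

f = (1/2)^(τ/t½) = (1/2)^(10/5) ≈ 0.2500.
C₀ = D/Vd = 1100/100 ≈ 11.000 mcg/mL.
Before the 3rd dose, 2 doses have been given. Superposition: Cmin = C₀·(f + f²).
≈ 11.000 × (0.2500 + 0.0625) ≈ 11.000 × 0.3125 ≈ 3.438 mcg/mL.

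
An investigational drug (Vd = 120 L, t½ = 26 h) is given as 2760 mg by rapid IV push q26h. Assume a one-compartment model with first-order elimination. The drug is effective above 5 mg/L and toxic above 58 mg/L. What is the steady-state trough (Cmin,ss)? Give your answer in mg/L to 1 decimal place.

The dosing interval is 1 half-life, so f = 2^(−1) = 0.5.
Accumulation ratio R = 1/(1 − f) = 1/0.5 = 2/1.
Single-dose peak C₀ = D/Vd = 2760/120 = 23 mg/L.
Steady-state peak Cmax,ss = C₀·R = 23 × 2/1 ≈ 46.000 mg/L.
Steady-state trough Cmin,ss = Cmax,ss·f ≈ 46.000 × 0.5 ≈ 23.000 mg/L.
Trough 23.0 mg/L vs MEC 5 mg/L: adequate.

23.0 mg/L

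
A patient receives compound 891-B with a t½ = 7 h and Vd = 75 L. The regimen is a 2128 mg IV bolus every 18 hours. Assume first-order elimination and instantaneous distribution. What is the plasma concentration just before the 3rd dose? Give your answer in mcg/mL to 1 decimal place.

5.6 mcg/mL

f = (1/2)^(τ/t½) = (1/2)^(18/7) ≈ 0.1682.
C₀ = D/Vd = 2128/75 ≈ 28.373 mcg/mL.
Before the 3rd dose, 2 doses have been given. Superposition: Cmin = C₀·(f + f²).
≈ 28.373 × (0.1682 + 0.0283) ≈ 28.373 × 0.1965 ≈ 5.575 mcg/mL.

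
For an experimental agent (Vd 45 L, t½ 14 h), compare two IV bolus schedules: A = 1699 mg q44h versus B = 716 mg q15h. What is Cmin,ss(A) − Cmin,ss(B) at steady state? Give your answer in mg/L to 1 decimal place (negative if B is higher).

Regimen A: f = (1/2)^(44/14) ≈ 0.1132; Cmin,ss = (1699/45)·f/(1−f) ≈ 4.819 mg/L.
Regimen B: f = (1/2)^(15/14) ≈ 0.4758; Cmin,ss = (716/45)·f/(1−f) ≈ 14.442 mg/L.
Difference ≈ 4.819 − 14.442 ≈ -9.623 mg/L.

-9.6 mg/L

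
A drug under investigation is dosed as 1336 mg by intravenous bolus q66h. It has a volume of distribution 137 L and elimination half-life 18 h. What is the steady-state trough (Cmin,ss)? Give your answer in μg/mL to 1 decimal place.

0.8 μg/mL

Over one 66-h interval, 66/18 ≈ 3.6667 half-lives elapse, leaving f ≈ 0.0787 of each dose.
Each bolus raises the concentration by D/Vd = 1336/137 ≈ 9.752 μg/mL.
Steady-state trough Cmin,ss = C₀·f/(1−f) ≈ 9.752 × 0.0787/0.9213 ≈ 0.833 μg/mL.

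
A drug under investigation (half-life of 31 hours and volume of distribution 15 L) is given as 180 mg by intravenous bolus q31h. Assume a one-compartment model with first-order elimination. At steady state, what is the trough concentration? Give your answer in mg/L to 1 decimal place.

τ = 31 h = 1 half-life, so f = (1/2)^1 = 0.5.
At steady state, R = 1/(1 − 0.5) = 2/1.
Single-dose peak C₀ = D/Vd = 180/15 = 12 mg/L.
Steady-state peak Cmax,ss = C₀·R = 12 × 2/1 ≈ 24.000 mg/L.
Steady-state trough Cmin,ss = Cmax,ss·f ≈ 24.000 × 0.5 ≈ 12.000 mg/L.

12.0 mg/L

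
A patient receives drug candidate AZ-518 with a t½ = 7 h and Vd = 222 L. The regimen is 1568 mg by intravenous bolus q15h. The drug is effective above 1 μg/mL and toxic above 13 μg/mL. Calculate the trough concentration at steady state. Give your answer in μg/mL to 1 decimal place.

2.1 μg/mL

τ/t½ = 15/7 ≈ 2.1429, so fraction remaining f = (1/2)^(15/7) ≈ 0.2264.
Single-dose peak C₀ = D/Vd = 1568/222 ≈ 7.063 μg/mL.
Steady-state trough Cmin,ss = C₀·f/(1−f) ≈ 7.063 × 0.2264/0.7736 ≈ 2.067 μg/mL.
Trough 2.1 μg/mL vs MEC 1 μg/mL: adequate.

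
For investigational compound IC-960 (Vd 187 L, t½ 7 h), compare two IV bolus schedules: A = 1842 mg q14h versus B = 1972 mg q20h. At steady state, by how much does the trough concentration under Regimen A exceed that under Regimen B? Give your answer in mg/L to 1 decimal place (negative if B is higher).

Regimen A: f = (1/2)^(14/7) ≈ 0.2500; Cmin,ss = (1842/187)·f/(1−f) ≈ 3.283 mg/L.
Regimen B: f = (1/2)^(20/7) ≈ 0.1380; Cmin,ss = (1972/187)·f/(1−f) ≈ 1.688 mg/L.
Difference ≈ 3.283 − 1.688 ≈ 1.595 mg/L.

1.6 mg/L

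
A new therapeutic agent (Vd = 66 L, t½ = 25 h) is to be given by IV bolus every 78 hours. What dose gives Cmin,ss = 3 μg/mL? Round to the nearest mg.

τ/t½ = 78/25 ≈ 3.12, so f = (1/2)^(78/25) ≈ 0.115023.
Cmin,ss = (D/Vd)·f/(1−f), so D = Cmin,ss·Vd·(1−f)/f.
D = 3 × 66 × (1−f)/f ≈ 3 × 66 × 7.69391 ≈ 1523.39 mg.

1523 mg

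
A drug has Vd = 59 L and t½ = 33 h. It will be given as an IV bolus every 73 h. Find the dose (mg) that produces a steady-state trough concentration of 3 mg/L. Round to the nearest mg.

643 mg

τ/t½ = 73/33 ≈ 2.2121, so f = (1/2)^(73/33) ≈ 0.215817.
Cmin,ss = (D/Vd)·f/(1−f), so D = Cmin,ss·Vd·(1−f)/f.
D = 3 × 59 × (1−f)/f ≈ 3 × 59 × 3.63356 ≈ 643.14 mg.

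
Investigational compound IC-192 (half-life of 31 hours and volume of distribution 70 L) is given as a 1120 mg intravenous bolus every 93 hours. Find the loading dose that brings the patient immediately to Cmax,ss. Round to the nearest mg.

1280 mg

f = (1/2)^(93/31) ≈ 0.125000; accumulation ratio R = 1/(1−f) ≈ 1.14286.
Loading dose to hit Cmax,ss on first dose: D_load = D_maint·R ≈ 1120 × 1.14286 ≈ 1280.00 mg.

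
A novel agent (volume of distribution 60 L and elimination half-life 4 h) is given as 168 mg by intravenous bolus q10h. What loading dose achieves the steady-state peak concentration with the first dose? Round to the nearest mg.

f = (1/2)^(10/4) ≈ 0.176777; accumulation ratio R = 1/(1−f) ≈ 1.21474.
Loading dose to hit Cmax,ss on first dose: D_load = D_maint·R ≈ 168 × 1.21474 ≈ 204.08 mg.

204 mg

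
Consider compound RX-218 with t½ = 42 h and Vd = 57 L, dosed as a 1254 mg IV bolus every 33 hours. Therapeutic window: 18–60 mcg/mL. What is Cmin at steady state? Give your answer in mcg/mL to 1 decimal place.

Over one 33-h interval, 33/42 ≈ 0.78571 half-lives elapse, leaving f ≈ 0.5801 of each dose.
At steady state, accumulation factor R = 1/(1 − e^(−kτ)) ≈ 2.3815.
Single-dose peak C₀ = D/Vd = 1254/57 ≈ 22.000 mcg/mL.
Steady-state peak Cmax,ss = C₀·R ≈ 22.000 × 2.3815 ≈ 52.393 mcg/mL.
One interval later, Cmin,ss = Cmax,ss·e^(−kτ) ≈ 52.393 × 0.5801 ≈ 30.393 mcg/mL.
Trough 30.4 mcg/mL vs MEC 18 mcg/mL: adequate.

30.4 mcg/mL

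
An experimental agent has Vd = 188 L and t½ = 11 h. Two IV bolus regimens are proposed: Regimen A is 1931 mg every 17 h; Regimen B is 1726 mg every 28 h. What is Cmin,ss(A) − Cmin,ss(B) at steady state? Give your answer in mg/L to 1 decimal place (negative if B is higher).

Regimen A: f = (1/2)^(17/11) ≈ 0.3426; Cmin,ss = (1931/188)·f/(1−f) ≈ 5.353 mg/L.
Regimen B: f = (1/2)^(28/11) ≈ 0.1713; Cmin,ss = (1726/188)·f/(1−f) ≈ 1.898 mg/L.
Difference ≈ 5.353 − 1.898 ≈ 3.455 mg/L.

3.5 mg/L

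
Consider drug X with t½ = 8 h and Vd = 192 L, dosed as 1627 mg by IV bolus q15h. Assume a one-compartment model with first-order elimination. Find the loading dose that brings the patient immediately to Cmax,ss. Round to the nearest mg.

f = (1/2)^(15/8) ≈ 0.272627; accumulation ratio R = 1/(1−f) ≈ 1.37481.
Loading dose to hit Cmax,ss on first dose: D_load = D_maint·R ≈ 1627 × 1.37481 ≈ 2236.82 mg.

2237 mg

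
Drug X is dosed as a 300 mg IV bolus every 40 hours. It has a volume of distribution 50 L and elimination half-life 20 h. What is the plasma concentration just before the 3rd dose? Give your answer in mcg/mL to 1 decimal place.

f = (1/2)^(τ/t½) = (1/2)^(40/20) ≈ 0.2500.
C₀ = D/Vd = 300/50 ≈ 6.000 mcg/mL.
Before the 3rd dose, 2 doses have been given. Superposition: Cmin = C₀·(f + f²).
≈ 6.000 × (0.2500 + 0.0625) ≈ 6.000 × 0.3125 ≈ 1.875 mcg/mL.

1.9 mcg/mL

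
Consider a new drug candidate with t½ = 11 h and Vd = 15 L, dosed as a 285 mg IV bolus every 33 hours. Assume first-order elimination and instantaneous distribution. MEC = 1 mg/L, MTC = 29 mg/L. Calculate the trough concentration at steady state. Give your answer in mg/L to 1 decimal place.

The dosing interval is 3 half-lives, so f = 2^(−3) = 0.125.
At steady state, R = 1/(1 − 0.125) = 8/7.
Single-dose peak C₀ = D/Vd = 285/15 = 19 mg/L.
Steady-state peak Cmax,ss = C₀·R = 19 × 8/7 ≈ 21.714 mg/L.
Steady-state trough Cmin,ss = Cmax,ss·f ≈ 21.714 × 0.125 ≈ 2.714 mg/L.
Trough 2.7 mg/L vs MEC 1 mg/L: adequate.

2.7 mg/L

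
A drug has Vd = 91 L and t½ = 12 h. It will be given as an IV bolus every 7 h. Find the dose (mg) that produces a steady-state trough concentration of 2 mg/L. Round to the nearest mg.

τ/t½ = 7/12 ≈ 0.58333, so f = (1/2)^(7/12) ≈ 0.667420.
Cmin,ss = (D/Vd)·f/(1−f), so D = Cmin,ss·Vd·(1−f)/f.
D = 2 × 91 × (1−f)/f ≈ 2 × 91 × 0.49831 ≈ 90.69 mg.

91 mg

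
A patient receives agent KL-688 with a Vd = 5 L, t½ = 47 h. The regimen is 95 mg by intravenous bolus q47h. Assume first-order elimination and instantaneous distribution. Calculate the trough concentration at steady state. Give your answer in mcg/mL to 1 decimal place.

The dosing interval is 1 half-life, so f = 2^(−1) = 0.5.
Accumulation ratio R = 1/(1 − f) = 1/0.5 = 2/1.
Single-dose peak C₀ = D/Vd = 95/5 = 19 mcg/mL.
Steady-state peak Cmax,ss = C₀·R = 19 × 2/1 ≈ 38.000 mcg/mL.
Steady-state trough Cmin,ss = Cmax,ss·f ≈ 38.000 × 0.5 ≈ 19.000 mcg/mL.

19.0 mcg/mL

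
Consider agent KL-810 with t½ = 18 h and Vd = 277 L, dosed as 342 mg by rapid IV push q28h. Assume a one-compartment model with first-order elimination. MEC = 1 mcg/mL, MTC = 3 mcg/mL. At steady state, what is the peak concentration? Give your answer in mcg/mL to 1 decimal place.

τ/t½ = 28/18 ≈ 1.5556, so fraction remaining f = (1/2)^(28/18) ≈ 0.3402.
At steady state, accumulation factor R = 1/(1 − e^(−kτ)) ≈ 1.5156.
Single-dose peak C₀ = D/Vd = 342/277 ≈ 1.235 mcg/mL.
Cmax,ss = C₀/(1 − f) ≈ 1.235/0.6598 ≈ 1.872 mcg/mL.
Peak 1.9 mcg/mL vs MTC 3 mcg/mL: below toxic threshold.

1.9 mcg/mL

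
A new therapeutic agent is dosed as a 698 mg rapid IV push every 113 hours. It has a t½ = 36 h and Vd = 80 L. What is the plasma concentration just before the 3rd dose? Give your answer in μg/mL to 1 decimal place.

1.1 μg/mL

f = (1/2)^(τ/t½) = (1/2)^(113/36) ≈ 0.1135.
C₀ = D/Vd = 698/80 ≈ 8.725 μg/mL.
Before the 3rd dose, 2 doses have been given. Superposition: Cmin = C₀·(f + f²).
≈ 8.725 × (0.1135 + 0.0129) ≈ 8.725 × 0.1264 ≈ 1.103 μg/mL.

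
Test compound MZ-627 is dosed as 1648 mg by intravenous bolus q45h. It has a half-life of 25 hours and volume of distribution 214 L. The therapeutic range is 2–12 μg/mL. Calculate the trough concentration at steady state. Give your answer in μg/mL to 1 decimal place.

Over one 45-h interval, 45/25 ≈ 1.8 half-lives elapse, leaving f ≈ 0.2872 of each dose.
Each bolus raises the concentration by D/Vd = 1648/214 ≈ 7.701 μg/mL.
Steady-state trough Cmin,ss = C₀·f/(1−f) ≈ 7.701 × 0.2872/0.7128 ≈ 3.103 μg/mL.
Trough 3.1 μg/mL vs MEC 2 μg/mL: adequate.

3.1 μg/mL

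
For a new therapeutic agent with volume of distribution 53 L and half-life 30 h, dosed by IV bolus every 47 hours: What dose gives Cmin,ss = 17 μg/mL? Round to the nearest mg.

τ/t½ = 47/30 ≈ 1.5667, so f = (1/2)^(47/30) ≈ 0.337587.
Cmin,ss = (D/Vd)·f/(1−f), so D = Cmin,ss·Vd·(1−f)/f.
D = 17 × 53 × (1−f)/f ≈ 17 × 53 × 1.96220 ≈ 1767.94 mg.

1768 mg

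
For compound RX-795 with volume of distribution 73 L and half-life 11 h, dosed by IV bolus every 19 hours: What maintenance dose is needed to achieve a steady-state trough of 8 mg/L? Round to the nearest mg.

1350 mg

τ/t½ = 19/11 ≈ 1.7273, so f = (1/2)^(19/11) ≈ 0.302022.
Cmin,ss = (D/Vd)·f/(1−f), so D = Cmin,ss·Vd·(1−f)/f.
D = 8 × 73 × (1−f)/f ≈ 8 × 73 × 2.31102 ≈ 1349.64 mg.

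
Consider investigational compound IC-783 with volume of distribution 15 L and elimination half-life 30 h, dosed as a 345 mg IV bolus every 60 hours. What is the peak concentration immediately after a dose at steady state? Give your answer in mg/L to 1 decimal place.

The dosing interval is 2 half-lives, so f = 2^(−2) = 0.25.
At steady state, R = 1/(1 − 0.25) = 4/3.
Single-dose peak C₀ = D/Vd = 345/15 = 23 mg/L.
Steady-state peak Cmax,ss = C₀·R = 23 × 4/3 ≈ 30.667 mg/L.

30.7 mg/L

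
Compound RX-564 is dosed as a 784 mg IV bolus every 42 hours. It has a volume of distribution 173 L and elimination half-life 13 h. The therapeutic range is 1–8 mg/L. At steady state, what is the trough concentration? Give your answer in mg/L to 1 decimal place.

k = ln2/t½ = ln2/13 ≈ 0.053319 h⁻¹; fraction remaining f = e^(−kτ) = e^(−0.053319×42) ≈ 0.1065.
Single-dose peak C₀ = D/Vd = 784/173 ≈ 4.532 mg/L.
Steady-state trough Cmin,ss = C₀·f/(1−f) ≈ 4.532 × 0.1065/0.8935 ≈ 0.540 mg/L.
Trough 0.5 mg/L vs MEC 1 mg/L: subtherapeutic.

0.5 mg/L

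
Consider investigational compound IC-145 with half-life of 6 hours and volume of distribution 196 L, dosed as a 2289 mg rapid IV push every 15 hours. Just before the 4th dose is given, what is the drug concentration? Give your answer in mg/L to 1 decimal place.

f = (1/2)^(τ/t½) = (1/2)^(15/6) ≈ 0.1768.
C₀ = D/Vd = 2289/196 ≈ 11.679 mg/L.
Before the 4th dose, 3 doses have been given. Superposition: Cmin = C₀·(f + f² + … + f^3).
≈ 11.679 × (0.1768 + 0.0313 + 0.0055) ≈ 11.679 × 0.2136 ≈ 2.495 mg/L.

2.5 mg/L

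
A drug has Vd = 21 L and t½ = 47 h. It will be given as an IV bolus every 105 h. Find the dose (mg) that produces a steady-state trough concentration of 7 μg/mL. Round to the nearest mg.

τ/t½ = 105/47 ≈ 2.234, so f = (1/2)^(105/47) ≈ 0.212562.
Cmin,ss = (D/Vd)·f/(1−f), so D = Cmin,ss·Vd·(1−f)/f.
D = 7 × 21 × (1−f)/f ≈ 7 × 21 × 3.70451 ≈ 544.56 mg.

545 mg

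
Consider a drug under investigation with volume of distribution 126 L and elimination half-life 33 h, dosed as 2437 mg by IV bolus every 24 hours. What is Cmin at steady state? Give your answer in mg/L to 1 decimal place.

29.5 mg/L

τ/t½ = 24/33 ≈ 0.72727, so fraction remaining f = (1/2)^(24/33) ≈ 0.6040.
Each bolus raises the concentration by D/Vd = 2437/126 ≈ 19.341 mg/L.
Steady-state trough Cmin,ss = C₀·f/(1−f) ≈ 19.341 × 0.6040/0.3960 ≈ 29.500 mg/L.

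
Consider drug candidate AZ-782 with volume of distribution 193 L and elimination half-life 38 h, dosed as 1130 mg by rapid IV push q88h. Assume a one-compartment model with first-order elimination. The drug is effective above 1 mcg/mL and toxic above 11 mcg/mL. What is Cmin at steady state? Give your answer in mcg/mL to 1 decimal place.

τ/t½ = 88/38 ≈ 2.3158, so fraction remaining f = (1/2)^(88/38) ≈ 0.2009.
Each bolus raises the concentration by D/Vd = 1130/193 ≈ 5.855 mcg/mL.
Steady-state trough Cmin,ss = C₀·f/(1−f) ≈ 5.855 × 0.2009/0.7991 ≈ 1.472 mcg/mL.
Trough 1.5 mcg/mL vs MEC 1 mcg/mL: adequate.

1.5 mcg/mL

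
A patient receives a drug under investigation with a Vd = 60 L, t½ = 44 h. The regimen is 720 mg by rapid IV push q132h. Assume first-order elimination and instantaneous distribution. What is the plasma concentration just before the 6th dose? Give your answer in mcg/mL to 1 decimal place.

f = (1/2)^(τ/t½) = (1/2)^(132/44) ≈ 0.1250.
C₀ = D/Vd = 720/60 ≈ 12.000 mcg/mL.
Before the 6th dose, 5 doses have been given. Superposition: Cmin = C₀·(f + f² + … + f^5).
≈ 12.000 × (0.1250 + 0.0156 + 0.0020 + 0.0002 + 0.0000) ≈ 12.000 × 0.1428 ≈ 1.714 mcg/mL.

1.7 mcg/mL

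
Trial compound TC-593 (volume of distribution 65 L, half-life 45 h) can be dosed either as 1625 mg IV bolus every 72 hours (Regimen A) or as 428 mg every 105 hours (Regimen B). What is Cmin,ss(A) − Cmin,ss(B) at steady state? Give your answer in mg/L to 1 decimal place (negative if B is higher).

10.7 mg/L

Regimen A: f = (1/2)^(72/45) ≈ 0.3299; Cmin,ss = (1625/65)·f/(1−f) ≈ 12.308 mg/L.
Regimen B: f = (1/2)^(105/45) ≈ 0.1984; Cmin,ss = (428/65)·f/(1−f) ≈ 1.630 mg/L.
Difference ≈ 12.308 − 1.630 ≈ 10.678 mg/L.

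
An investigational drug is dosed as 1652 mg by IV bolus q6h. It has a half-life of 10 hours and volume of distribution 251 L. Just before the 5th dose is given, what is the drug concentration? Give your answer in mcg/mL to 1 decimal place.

f = (1/2)^(τ/t½) = (1/2)^(6/10) ≈ 0.6598.
C₀ = D/Vd = 1652/251 ≈ 6.582 mcg/mL.
Before the 5th dose, 4 doses have been given. Superposition: Cmin = C₀·(f + f² + … + f^4).
≈ 6.582 × (0.6598 + 0.4353 + 0.2872 + 0.1895) ≈ 6.582 × 1.5718 ≈ 10.346 mcg/mL.

10.3 mcg/mL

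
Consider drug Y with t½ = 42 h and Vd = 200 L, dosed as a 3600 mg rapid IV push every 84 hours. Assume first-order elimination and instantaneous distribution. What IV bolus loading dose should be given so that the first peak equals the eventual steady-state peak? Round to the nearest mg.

f = (1/2)^(84/42) ≈ 0.250000; accumulation ratio R = 1/(1−f) ≈ 1.33333.
Loading dose to hit Cmax,ss on first dose: D_load = D_maint·R ≈ 3600 × 1.33333 ≈ 4799.99 mg.

4800 mg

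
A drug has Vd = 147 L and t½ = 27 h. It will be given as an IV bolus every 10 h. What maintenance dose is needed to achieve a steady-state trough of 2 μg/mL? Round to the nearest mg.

τ/t½ = 10/27 ≈ 0.37037, so f = (1/2)^(10/27) ≈ 0.773584.
Cmin,ss = (D/Vd)·f/(1−f), so D = Cmin,ss·Vd·(1−f)/f.
D = 2 × 147 × (1−f)/f ≈ 2 × 147 × 0.29268 ≈ 86.05 mg.

86 mg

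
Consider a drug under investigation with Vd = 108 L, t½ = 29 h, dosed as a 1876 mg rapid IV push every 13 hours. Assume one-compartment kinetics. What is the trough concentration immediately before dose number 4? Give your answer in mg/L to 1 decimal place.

f = (1/2)^(τ/t½) = (1/2)^(13/29) ≈ 0.7329.
C₀ = D/Vd = 1876/108 ≈ 17.370 mg/L.
Before the 4th dose, 3 doses have been given. Superposition: Cmin = C₀·(f + f² + … + f^3).
≈ 17.370 × (0.7329 + 0.5371 + 0.3937) ≈ 17.370 × 1.6637 ≈ 28.898 mg/L.

28.9 mg/L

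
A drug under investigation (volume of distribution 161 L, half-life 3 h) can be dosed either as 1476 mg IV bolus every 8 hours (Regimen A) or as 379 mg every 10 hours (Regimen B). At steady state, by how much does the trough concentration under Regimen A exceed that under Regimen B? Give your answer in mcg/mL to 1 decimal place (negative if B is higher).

Regimen A: f = (1/2)^(8/3) ≈ 0.1575; Cmin,ss = (1476/161)·f/(1−f) ≈ 1.714 mcg/mL.
Regimen B: f = (1/2)^(10/3) ≈ 0.0992; Cmin,ss = (379/161)·f/(1−f) ≈ 0.259 mcg/mL.
Difference ≈ 1.714 − 0.259 ≈ 1.455 mcg/mL.

1.5 mcg/mL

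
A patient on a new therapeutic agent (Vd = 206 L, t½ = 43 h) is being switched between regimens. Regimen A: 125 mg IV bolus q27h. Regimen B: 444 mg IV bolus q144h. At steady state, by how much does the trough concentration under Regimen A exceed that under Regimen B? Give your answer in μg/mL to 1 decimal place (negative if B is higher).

Regimen A: f = (1/2)^(27/43) ≈ 0.6471; Cmin,ss = (125/206)·f/(1−f) ≈ 1.113 μg/mL.
Regimen B: f = (1/2)^(144/43) ≈ 0.0982; Cmin,ss = (444/206)·f/(1−f) ≈ 0.235 μg/mL.
Difference ≈ 1.113 − 0.235 ≈ 0.878 μg/mL.

0.9 μg/mL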